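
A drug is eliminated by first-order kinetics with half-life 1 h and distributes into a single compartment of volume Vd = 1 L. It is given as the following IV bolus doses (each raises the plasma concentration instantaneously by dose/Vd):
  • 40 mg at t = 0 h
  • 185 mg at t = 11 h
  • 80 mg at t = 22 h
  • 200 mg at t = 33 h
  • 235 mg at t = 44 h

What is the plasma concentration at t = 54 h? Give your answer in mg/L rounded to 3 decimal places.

k = ln 2 / 1 = 0.69315 per h
Dose 1 (40 mg at t=0 h): 40·exp(−0.69315·54) = 0.000 mg/L
Dose 2 (185 mg at t=11 h): 185·exp(−0.69315·43) = 0.000 mg/L
Dose 3 (80 mg at t=22 h): 80·exp(−0.69315·32) = 0.000 mg/L
Dose 4 (200 mg at t=33 h): 200·exp(−0.69315·21) = 0.000 mg/L
Dose 5 (235 mg at t=44 h): 235·exp(−0.69315·10) = 0.229 mg/L
C(54) = 0.000 + 0.000 + 0.000 + 0.000 + 0.229 = 0.230 mg/L

0.230 mg/L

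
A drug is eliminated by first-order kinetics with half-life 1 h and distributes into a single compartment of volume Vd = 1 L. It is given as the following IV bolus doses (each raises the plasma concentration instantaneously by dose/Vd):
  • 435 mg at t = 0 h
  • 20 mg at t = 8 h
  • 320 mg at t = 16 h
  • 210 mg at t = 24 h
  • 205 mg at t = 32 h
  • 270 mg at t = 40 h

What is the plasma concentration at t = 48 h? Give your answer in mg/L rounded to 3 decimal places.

k = ln 2 / 1 = 0.69315 per h
Dose 1 (435 mg at t=0 h): 435·exp(−0.69315·48) = 0.000 mg/L
Dose 2 (20 mg at t=8 h): 20·exp(−0.69315·40) = 0.000 mg/L
Dose 3 (320 mg at t=16 h): 320·exp(−0.69315·32) = 0.000 mg/L
Dose 4 (210 mg at t=24 h): 210·exp(−0.69315·24) = 0.000 mg/L
Dose 5 (205 mg at t=32 h): 205·exp(−0.69315·16) = 0.003 mg/L
Dose 6 (270 mg at t=40 h): 270·exp(−0.69315·8) = 1.055 mg/L
C(48) = 0.000 + 0.000 + 0.000 + 0.000 + 0.003 + 1.055 = 1.058 mg/L

1.058 mg/L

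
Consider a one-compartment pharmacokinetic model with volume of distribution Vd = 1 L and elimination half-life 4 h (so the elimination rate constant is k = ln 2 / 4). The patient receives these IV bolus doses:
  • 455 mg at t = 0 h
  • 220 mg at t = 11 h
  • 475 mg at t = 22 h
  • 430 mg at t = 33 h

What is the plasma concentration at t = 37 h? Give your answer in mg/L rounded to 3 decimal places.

253.483 mg/L

k = ln 2 / 4 = 0.17329 per h
Dose 1 (455 mg at t=0 h): 455·exp(−0.17329·37) = 0.747 mg/L
Dose 2 (220 mg at t=11 h): 220·exp(−0.17329·26) = 2.431 mg/L
Dose 3 (475 mg at t=22 h): 475·exp(−0.17329·15) = 35.305 mg/L
Dose 4 (430 mg at t=33 h): 430·exp(−0.17329·4) = 215.000 mg/L
C(37) = 0.747 + 2.431 + 35.305 + 215.000 = 253.483 mg/L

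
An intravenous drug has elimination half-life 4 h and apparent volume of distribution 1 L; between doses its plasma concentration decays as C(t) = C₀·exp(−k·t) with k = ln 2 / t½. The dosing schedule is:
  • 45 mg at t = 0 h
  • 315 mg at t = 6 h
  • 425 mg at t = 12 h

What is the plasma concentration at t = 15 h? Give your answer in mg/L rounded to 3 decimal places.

k = ln 2 / 4 = 0.17329 per h
Dose 1 (45 mg at t=0 h): 45·exp(−0.17329·15) = 3.345 mg/L
Dose 2 (315 mg at t=6 h): 315·exp(−0.17329·9) = 66.221 mg/L
Dose 3 (425 mg at t=12 h): 425·exp(−0.17329·3) = 252.707 mg/L
C(15) = 3.345 + 66.221 + 252.707 = 322.272 mg/L

322.272 mg/L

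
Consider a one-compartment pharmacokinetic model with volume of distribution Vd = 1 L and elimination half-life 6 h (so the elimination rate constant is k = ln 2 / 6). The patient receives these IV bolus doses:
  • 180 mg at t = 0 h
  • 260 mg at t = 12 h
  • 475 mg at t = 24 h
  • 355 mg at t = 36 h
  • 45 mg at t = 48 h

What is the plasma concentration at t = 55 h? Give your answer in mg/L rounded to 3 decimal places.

k = ln 2 / 6 = 0.11552 per h
Dose 1 (180 mg at t=0 h): 180·exp(−0.11552·55) = 0.313 mg/L
Dose 2 (260 mg at t=12 h): 260·exp(−0.11552·43) = 1.810 mg/L
Dose 3 (475 mg at t=24 h): 475·exp(−0.11552·31) = 13.224 mg/L
Dose 4 (355 mg at t=36 h): 355·exp(−0.11552·19) = 39.534 mg/L
Dose 5 (45 mg at t=48 h): 45·exp(−0.11552·7) = 20.045 mg/L
C(55) = 0.313 + 1.810 + 13.224 + 39.534 + 20.045 = 74.926 mg/L

74.926 mg/L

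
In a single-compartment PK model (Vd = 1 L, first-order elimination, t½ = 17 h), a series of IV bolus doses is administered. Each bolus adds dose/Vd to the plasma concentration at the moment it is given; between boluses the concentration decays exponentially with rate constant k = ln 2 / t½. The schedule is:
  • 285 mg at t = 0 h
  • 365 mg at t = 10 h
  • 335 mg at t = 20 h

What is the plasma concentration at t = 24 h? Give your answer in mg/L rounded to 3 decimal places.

597.950 mg/L

k = ln 2 / 17 = 0.04077 per h
Dose 1 (285 mg at t=0 h): 285·exp(−0.04077·24) = 107.118 mg/L
Dose 2 (365 mg at t=10 h): 365·exp(−0.04077·14) = 206.246 mg/L
Dose 3 (335 mg at t=20 h): 335·exp(−0.04077·4) = 284.586 mg/L
C(24) = 107.118 + 206.246 + 284.586 = 597.950 mg/L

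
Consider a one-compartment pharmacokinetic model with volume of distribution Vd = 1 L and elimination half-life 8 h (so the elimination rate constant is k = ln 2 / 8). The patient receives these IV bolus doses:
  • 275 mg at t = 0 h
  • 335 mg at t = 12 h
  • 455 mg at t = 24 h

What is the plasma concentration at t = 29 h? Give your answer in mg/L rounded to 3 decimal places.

394.120 mg/L

k = ln 2 / 8 = 0.08664 per h
Dose 1 (275 mg at t=0 h): 275·exp(−0.08664·29) = 22.289 mg/L
Dose 2 (335 mg at t=12 h): 335·exp(−0.08664·17) = 76.799 mg/L
Dose 3 (455 mg at t=24 h): 455·exp(−0.08664·5) = 295.031 mg/L
C(29) = 22.289 + 76.799 + 295.031 = 394.120 mg/L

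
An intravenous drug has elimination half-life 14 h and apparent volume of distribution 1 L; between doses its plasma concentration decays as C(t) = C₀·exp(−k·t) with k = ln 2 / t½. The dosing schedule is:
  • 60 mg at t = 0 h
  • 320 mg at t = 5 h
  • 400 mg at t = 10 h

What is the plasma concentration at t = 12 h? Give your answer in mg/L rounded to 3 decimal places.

k = ln 2 / 14 = 0.04951 per h
Dose 1 (60 mg at t=0 h): 60·exp(−0.04951·12) = 33.123 mg/L
Dose 2 (320 mg at t=5 h): 320·exp(−0.04951·7) = 226.274 mg/L
Dose 3 (400 mg at t=10 h): 400·exp(−0.04951·2) = 362.289 mg/L
C(12) = 33.123 + 226.274 + 362.289 = 621.686 mg/L

621.686 mg/L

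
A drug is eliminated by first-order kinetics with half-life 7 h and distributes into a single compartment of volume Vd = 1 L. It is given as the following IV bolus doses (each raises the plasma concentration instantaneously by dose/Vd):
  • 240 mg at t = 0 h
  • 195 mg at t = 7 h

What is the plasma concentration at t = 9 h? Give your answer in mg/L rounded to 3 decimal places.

258.406 mg/L

k = ln 2 / 7 = 0.09902 per h
Dose 1 (240 mg at t=0 h): 240·exp(−0.09902·9) = 98.440 mg/L
Dose 2 (195 mg at t=7 h): 195·exp(−0.09902·2) = 159.965 mg/L
C(9) = 98.440 + 159.965 = 258.406 mg/L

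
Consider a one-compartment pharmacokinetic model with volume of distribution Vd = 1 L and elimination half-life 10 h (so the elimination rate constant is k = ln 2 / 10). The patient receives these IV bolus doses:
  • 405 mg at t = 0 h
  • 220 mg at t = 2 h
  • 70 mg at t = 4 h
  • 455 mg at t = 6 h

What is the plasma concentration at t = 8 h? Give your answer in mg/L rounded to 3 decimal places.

826.908 mg/L

k = ln 2 / 10 = 0.06931 per h
Dose 1 (405 mg at t=0 h): 405·exp(−0.06931·8) = 232.611 mg/L
Dose 2 (220 mg at t=2 h): 220·exp(−0.06931·6) = 145.146 mg/L
Dose 3 (70 mg at t=4 h): 70·exp(−0.06931·4) = 53.050 mg/L
Dose 4 (455 mg at t=6 h): 455·exp(−0.06931·2) = 396.101 mg/L
C(8) = 232.611 + 145.146 + 53.050 + 396.101 = 826.908 mg/L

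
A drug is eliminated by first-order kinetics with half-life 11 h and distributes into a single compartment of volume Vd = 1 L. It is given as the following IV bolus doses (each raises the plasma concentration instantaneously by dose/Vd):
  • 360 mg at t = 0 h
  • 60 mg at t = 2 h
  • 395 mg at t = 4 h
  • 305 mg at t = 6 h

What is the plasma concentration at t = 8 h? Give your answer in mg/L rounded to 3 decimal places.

k = ln 2 / 11 = 0.06301 per h
Dose 1 (360 mg at t=0 h): 360·exp(−0.06301·8) = 217.456 mg/L
Dose 2 (60 mg at t=2 h): 60·exp(−0.06301·6) = 41.111 mg/L
Dose 3 (395 mg at t=4 h): 395·exp(−0.06301·4) = 306.995 mg/L
Dose 4 (305 mg at t=6 h): 305·exp(−0.06301·2) = 268.885 mg/L
C(8) = 217.456 + 41.111 + 306.995 + 268.885 = 834.447 mg/L

834.447 mg/L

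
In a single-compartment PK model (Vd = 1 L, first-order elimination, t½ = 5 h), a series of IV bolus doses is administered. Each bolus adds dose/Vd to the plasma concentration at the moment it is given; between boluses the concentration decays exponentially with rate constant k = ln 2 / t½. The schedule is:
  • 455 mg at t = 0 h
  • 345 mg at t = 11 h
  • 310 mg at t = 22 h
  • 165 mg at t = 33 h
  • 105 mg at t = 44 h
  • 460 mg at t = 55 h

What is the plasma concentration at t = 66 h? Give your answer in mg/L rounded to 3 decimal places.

107.700 mg/L

k = ln 2 / 5 = 0.13863 per h
Dose 1 (455 mg at t=0 h): 455·exp(−0.13863·66) = 0.048 mg/L
Dose 2 (345 mg at t=11 h): 345·exp(−0.13863·55) = 0.168 mg/L
Dose 3 (310 mg at t=22 h): 310·exp(−0.13863·44) = 0.696 mg/L
Dose 4 (165 mg at t=33 h): 165·exp(−0.13863·33) = 1.701 mg/L
Dose 5 (105 mg at t=44 h): 105·exp(−0.13863·22) = 4.973 mg/L
Dose 6 (460 mg at t=55 h): 460·exp(−0.13863·11) = 100.113 mg/L
C(66) = 0.048 + 0.168 + 0.696 + 1.701 + 4.973 + 100.113 = 107.700 mg/L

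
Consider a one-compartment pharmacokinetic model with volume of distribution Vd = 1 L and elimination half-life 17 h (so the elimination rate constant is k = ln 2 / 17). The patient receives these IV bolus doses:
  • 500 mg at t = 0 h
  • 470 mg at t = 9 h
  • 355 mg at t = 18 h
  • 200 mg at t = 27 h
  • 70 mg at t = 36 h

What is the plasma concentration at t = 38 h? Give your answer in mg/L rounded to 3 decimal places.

k = ln 2 / 17 = 0.04077 per h
Dose 1 (500 mg at t=0 h): 500·exp(−0.04077·38) = 106.189 mg/L
Dose 2 (470 mg at t=9 h): 470·exp(−0.04077·29) = 144.071 mg/L
Dose 3 (355 mg at t=18 h): 355·exp(−0.04077·20) = 157.064 mg/L
Dose 4 (200 mg at t=27 h): 200·exp(−0.04077·11) = 127.716 mg/L
Dose 5 (70 mg at t=36 h): 70·exp(−0.04077·2) = 64.518 mg/L
C(38) = 106.189 + 144.071 + 157.064 + 127.716 + 64.518 = 599.558 mg/L

599.558 mg/L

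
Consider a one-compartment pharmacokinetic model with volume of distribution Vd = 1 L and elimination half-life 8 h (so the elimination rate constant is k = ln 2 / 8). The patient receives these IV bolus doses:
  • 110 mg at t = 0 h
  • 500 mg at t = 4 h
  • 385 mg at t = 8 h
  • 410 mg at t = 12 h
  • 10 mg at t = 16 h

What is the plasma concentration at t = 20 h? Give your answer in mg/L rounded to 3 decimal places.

492.635 mg/L

k = ln 2 / 8 = 0.08664 per h
Dose 1 (110 mg at t=0 h): 110·exp(−0.08664·20) = 19.445 mg/L
Dose 2 (500 mg at t=4 h): 500·exp(−0.08664·16) = 125.000 mg/L
Dose 3 (385 mg at t=8 h): 385·exp(−0.08664·12) = 136.118 mg/L
Dose 4 (410 mg at t=12 h): 410·exp(−0.08664·8) = 205.000 mg/L
Dose 5 (10 mg at t=16 h): 10·exp(−0.08664·4) = 7.071 mg/L
C(20) = 19.445 + 125.000 + 136.118 + 205.000 + 7.071 = 492.635 mg/L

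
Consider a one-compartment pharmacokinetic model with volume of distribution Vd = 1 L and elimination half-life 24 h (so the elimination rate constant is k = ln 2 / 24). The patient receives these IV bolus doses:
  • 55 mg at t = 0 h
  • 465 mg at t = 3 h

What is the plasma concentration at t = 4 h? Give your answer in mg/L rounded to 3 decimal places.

500.762 mg/L

k = ln 2 / 24 = 0.02888 per h
Dose 1 (55 mg at t=0 h): 55·exp(−0.02888·4) = 48.999 mg/L
Dose 2 (465 mg at t=3 h): 465·exp(−0.02888·1) = 451.762 mg/L
C(4) = 48.999 + 451.762 = 500.762 mg/L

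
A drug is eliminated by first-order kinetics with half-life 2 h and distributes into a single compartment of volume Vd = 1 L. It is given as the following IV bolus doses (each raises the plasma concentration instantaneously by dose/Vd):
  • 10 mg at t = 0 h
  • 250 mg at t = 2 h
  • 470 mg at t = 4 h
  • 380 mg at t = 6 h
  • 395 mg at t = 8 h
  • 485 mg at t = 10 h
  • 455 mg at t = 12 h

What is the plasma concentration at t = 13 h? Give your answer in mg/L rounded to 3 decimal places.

623.027 mg/L

k = ln 2 / 2 = 0.34657 per h
Dose 1 (10 mg at t=0 h): 10·exp(−0.34657·13) = 0.110 mg/L
Dose 2 (250 mg at t=2 h): 250·exp(−0.34657·11) = 5.524 mg/L
Dose 3 (470 mg at t=4 h): 470·exp(−0.34657·9) = 20.771 mg/L
Dose 4 (380 mg at t=6 h): 380·exp(−0.34657·7) = 33.588 mg/L
Dose 5 (395 mg at t=8 h): 395·exp(−0.34657·5) = 69.827 mg/L
Dose 6 (485 mg at t=10 h): 485·exp(−0.34657·3) = 171.473 mg/L
Dose 7 (455 mg at t=12 h): 455·exp(−0.34657·1) = 321.734 mg/L
C(13) = 0.110 + 5.524 + 20.771 + 33.588 + 69.827 + 171.473 + 321.734 = 623.027 mg/L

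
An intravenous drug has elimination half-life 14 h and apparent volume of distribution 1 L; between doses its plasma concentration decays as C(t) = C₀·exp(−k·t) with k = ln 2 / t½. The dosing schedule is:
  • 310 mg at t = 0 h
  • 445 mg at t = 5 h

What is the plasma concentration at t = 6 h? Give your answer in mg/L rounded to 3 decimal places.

653.833 mg/L

k = ln 2 / 14 = 0.04951 per h
Dose 1 (310 mg at t=0 h): 310·exp(−0.04951·6) = 230.329 mg/L
Dose 2 (445 mg at t=5 h): 445·exp(−0.04951·1) = 423.504 mg/L
C(6) = 230.329 + 423.504 = 653.833 mg/L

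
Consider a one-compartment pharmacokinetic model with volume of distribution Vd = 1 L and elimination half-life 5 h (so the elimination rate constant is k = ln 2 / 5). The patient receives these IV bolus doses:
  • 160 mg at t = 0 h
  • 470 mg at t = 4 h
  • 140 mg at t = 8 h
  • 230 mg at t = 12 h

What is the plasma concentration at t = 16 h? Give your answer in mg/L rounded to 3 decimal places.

284.742 mg/L

k = ln 2 / 5 = 0.13863 per h
Dose 1 (160 mg at t=0 h): 160·exp(−0.13863·16) = 17.411 mg/L
Dose 2 (470 mg at t=4 h): 470·exp(−0.13863·12) = 89.048 mg/L
Dose 3 (140 mg at t=8 h): 140·exp(−0.13863·8) = 46.183 mg/L
Dose 4 (230 mg at t=12 h): 230·exp(−0.13863·4) = 132.100 mg/L
C(16) = 17.411 + 89.048 + 46.183 + 132.100 = 284.742 mg/L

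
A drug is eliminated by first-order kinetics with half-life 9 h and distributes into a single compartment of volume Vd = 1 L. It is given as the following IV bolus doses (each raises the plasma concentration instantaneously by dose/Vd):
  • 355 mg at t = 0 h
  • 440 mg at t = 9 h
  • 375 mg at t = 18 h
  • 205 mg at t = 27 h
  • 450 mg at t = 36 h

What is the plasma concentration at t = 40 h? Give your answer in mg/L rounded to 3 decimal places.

k = ln 2 / 9 = 0.07702 per h
Dose 1 (355 mg at t=0 h): 355·exp(−0.07702·40) = 16.305 mg/L
Dose 2 (440 mg at t=9 h): 440·exp(−0.07702·31) = 40.418 mg/L
Dose 3 (375 mg at t=18 h): 375·exp(−0.07702·22) = 68.894 mg/L
Dose 4 (205 mg at t=27 h): 205·exp(−0.07702·13) = 75.324 mg/L
Dose 5 (450 mg at t=36 h): 450·exp(−0.07702·4) = 330.690 mg/L
C(40) = 16.305 + 40.418 + 68.894 + 75.324 + 330.690 = 531.631 mg/L

531.631 mg/L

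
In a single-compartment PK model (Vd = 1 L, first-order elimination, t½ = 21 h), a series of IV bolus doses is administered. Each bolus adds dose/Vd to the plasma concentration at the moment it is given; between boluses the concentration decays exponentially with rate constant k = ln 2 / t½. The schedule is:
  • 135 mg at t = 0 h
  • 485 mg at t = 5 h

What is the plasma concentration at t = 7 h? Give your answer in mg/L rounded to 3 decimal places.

k = ln 2 / 21 = 0.03301 per h
Dose 1 (135 mg at t=0 h): 135·exp(−0.03301·7) = 107.150 mg/L
Dose 2 (485 mg at t=5 h): 485·exp(−0.03301·2) = 454.017 mg/L
C(7) = 107.150 + 454.017 = 561.167 mg/L

561.167 mg/L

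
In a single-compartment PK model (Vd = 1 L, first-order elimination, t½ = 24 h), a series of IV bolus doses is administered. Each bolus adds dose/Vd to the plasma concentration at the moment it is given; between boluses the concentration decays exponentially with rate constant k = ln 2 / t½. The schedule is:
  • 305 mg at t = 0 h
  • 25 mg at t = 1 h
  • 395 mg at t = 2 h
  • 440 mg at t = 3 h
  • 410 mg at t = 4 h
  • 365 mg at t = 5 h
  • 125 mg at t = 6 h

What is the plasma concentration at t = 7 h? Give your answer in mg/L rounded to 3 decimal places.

1846.004 mg/L

k = ln 2 / 24 = 0.02888 per h
Dose 1 (305 mg at t=0 h): 305·exp(−0.02888·7) = 249.172 mg/L
Dose 2 (25 mg at t=1 h): 25·exp(−0.02888·6) = 21.022 mg/L
Dose 3 (395 mg at t=2 h): 395·exp(−0.02888·5) = 341.887 mg/L
Dose 4 (440 mg at t=3 h): 440·exp(−0.02888·4) = 391.995 mg/L
Dose 5 (410 mg at t=4 h): 410·exp(−0.02888·3) = 375.972 mg/L
Dose 6 (365 mg at t=5 h): 365·exp(−0.02888·2) = 344.514 mg/L
Dose 7 (125 mg at t=6 h): 125·exp(−0.02888·1) = 121.441 mg/L
C(7) = 249.172 + 21.022 + 341.887 + 391.995 + 375.972 + 344.514 + 121.441 = 1846.004 mg/L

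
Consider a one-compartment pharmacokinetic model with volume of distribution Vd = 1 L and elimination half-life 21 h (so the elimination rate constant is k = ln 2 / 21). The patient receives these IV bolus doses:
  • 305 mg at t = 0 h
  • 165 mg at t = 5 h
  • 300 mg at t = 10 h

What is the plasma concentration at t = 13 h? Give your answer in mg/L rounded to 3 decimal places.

597.011 mg/L

k = ln 2 / 21 = 0.03301 per h
Dose 1 (305 mg at t=0 h): 305·exp(−0.03301·13) = 198.586 mg/L
Dose 2 (165 mg at t=5 h): 165·exp(−0.03301·8) = 126.709 mg/L
Dose 3 (300 mg at t=10 h): 300·exp(−0.03301·3) = 271.717 mg/L
C(13) = 198.586 + 126.709 + 271.717 = 597.011 mg/L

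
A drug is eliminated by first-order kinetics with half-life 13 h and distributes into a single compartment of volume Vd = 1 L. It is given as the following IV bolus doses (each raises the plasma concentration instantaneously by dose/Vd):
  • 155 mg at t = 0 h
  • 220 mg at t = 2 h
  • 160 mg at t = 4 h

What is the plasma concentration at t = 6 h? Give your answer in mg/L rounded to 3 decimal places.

434.124 mg/L

k = ln 2 / 13 = 0.05332 per h
Dose 1 (155 mg at t=0 h): 155·exp(−0.05332·6) = 112.563 mg/L
Dose 2 (220 mg at t=2 h): 220·exp(−0.05332·4) = 177.745 mg/L
Dose 3 (160 mg at t=4 h): 160·exp(−0.05332·2) = 143.816 mg/L
C(6) = 112.563 + 177.745 + 143.816 = 434.124 mg/L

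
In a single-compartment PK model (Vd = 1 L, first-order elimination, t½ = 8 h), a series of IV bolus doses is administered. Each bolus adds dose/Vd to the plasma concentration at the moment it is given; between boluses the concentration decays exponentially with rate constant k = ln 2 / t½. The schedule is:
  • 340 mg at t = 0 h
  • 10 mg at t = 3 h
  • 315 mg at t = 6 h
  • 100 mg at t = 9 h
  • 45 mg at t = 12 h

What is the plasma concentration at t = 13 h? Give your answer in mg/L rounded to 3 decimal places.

398.167 mg/L

k = ln 2 / 8 = 0.08664 per h
Dose 1 (340 mg at t=0 h): 340·exp(−0.08664·13) = 110.231 mg/L
Dose 2 (10 mg at t=3 h): 10·exp(−0.08664·10) = 4.204 mg/L
Dose 3 (315 mg at t=6 h): 315·exp(−0.08664·7) = 171.755 mg/L
Dose 4 (100 mg at t=9 h): 100·exp(−0.08664·4) = 70.711 mg/L
Dose 5 (45 mg at t=12 h): 45·exp(−0.08664·1) = 41.265 mg/L
C(13) = 110.231 + 4.204 + 171.755 + 70.711 + 41.265 = 398.167 mg/L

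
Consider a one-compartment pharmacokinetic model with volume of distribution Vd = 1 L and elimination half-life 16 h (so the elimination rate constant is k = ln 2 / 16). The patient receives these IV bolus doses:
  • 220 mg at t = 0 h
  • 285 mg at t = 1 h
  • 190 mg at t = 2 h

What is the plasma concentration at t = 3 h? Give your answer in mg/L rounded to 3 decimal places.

k = ln 2 / 16 = 0.04332 per h
Dose 1 (220 mg at t=0 h): 220·exp(−0.04332·3) = 193.188 mg/L
Dose 2 (285 mg at t=1 h): 285·exp(−0.04332·2) = 261.346 mg/L
Dose 3 (190 mg at t=2 h): 190·exp(−0.04332·1) = 181.945 mg/L
C(3) = 193.188 + 261.346 + 181.945 = 636.479 mg/L

636.479 mg/L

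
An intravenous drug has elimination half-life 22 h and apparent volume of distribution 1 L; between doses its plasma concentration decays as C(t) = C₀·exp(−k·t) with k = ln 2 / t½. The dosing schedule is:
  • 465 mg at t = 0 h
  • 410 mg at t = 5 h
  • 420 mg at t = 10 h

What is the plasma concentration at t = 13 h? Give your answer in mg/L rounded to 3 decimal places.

1009.498 mg/L

k = ln 2 / 22 = 0.03151 per h
Dose 1 (465 mg at t=0 h): 465·exp(−0.03151·13) = 308.725 mg/L
Dose 2 (410 mg at t=5 h): 410·exp(−0.03151·8) = 318.653 mg/L
Dose 3 (420 mg at t=10 h): 420·exp(−0.03151·3) = 382.120 mg/L
C(13) = 308.725 + 318.653 + 382.120 = 1009.498 mg/L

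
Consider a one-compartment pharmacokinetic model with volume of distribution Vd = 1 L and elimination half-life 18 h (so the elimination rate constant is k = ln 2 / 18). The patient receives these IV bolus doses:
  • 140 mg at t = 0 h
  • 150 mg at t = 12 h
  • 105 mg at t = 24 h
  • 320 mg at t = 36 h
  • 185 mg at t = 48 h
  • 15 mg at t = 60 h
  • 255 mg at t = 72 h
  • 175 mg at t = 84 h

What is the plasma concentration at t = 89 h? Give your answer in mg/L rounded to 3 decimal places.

k = ln 2 / 18 = 0.03851 per h
Dose 1 (140 mg at t=0 h): 140·exp(−0.03851·89) = 4.547 mg/L
Dose 2 (150 mg at t=12 h): 150·exp(−0.03851·77) = 7.733 mg/L
Dose 3 (105 mg at t=24 h): 105·exp(−0.03851·65) = 8.593 mg/L
Dose 4 (320 mg at t=36 h): 320·exp(−0.03851·53) = 41.570 mg/L
Dose 5 (185 mg at t=48 h): 185·exp(−0.03851·41) = 38.150 mg/L
Dose 6 (15 mg at t=60 h): 15·exp(−0.03851·29) = 4.910 mg/L
Dose 7 (255 mg at t=72 h): 255·exp(−0.03851·17) = 132.506 mg/L
Dose 8 (175 mg at t=84 h): 175·exp(−0.03851·5) = 144.351 mg/L
C(89) = 4.547 + 7.733 + 8.593 + 41.570 + 38.150 + 4.910 + 132.506 + 144.351 = 382.359 mg/L

382.359 mg/L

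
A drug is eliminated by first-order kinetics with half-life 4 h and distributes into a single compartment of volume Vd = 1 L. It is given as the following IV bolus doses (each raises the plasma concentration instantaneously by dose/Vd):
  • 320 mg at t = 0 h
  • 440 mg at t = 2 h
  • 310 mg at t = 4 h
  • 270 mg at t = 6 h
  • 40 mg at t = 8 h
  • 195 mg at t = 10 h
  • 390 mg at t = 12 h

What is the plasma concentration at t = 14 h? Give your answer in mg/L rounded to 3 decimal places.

592.999 mg/L

k = ln 2 / 4 = 0.17329 per h
Dose 1 (320 mg at t=0 h): 320·exp(−0.17329·14) = 28.284 mg/L
Dose 2 (440 mg at t=2 h): 440·exp(−0.17329·12) = 55.000 mg/L
Dose 3 (310 mg at t=4 h): 310·exp(−0.17329·10) = 54.801 mg/L
Dose 4 (270 mg at t=6 h): 270·exp(−0.17329·8) = 67.500 mg/L
Dose 5 (40 mg at t=8 h): 40·exp(−0.17329·6) = 14.142 mg/L
Dose 6 (195 mg at t=10 h): 195·exp(−0.17329·4) = 97.500 mg/L
Dose 7 (390 mg at t=12 h): 390·exp(−0.17329·2) = 275.772 mg/L
C(14) = 28.284 + 55.000 + 54.801 + 67.500 + 14.142 + 97.500 + 275.772 = 592.999 mg/L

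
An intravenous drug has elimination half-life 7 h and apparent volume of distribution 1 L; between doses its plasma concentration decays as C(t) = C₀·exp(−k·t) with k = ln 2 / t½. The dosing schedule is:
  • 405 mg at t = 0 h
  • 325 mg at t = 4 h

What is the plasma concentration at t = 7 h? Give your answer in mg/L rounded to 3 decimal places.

443.974 mg/L

k = ln 2 / 7 = 0.09902 per h
Dose 1 (405 mg at t=0 h): 405·exp(−0.09902·7) = 202.500 mg/L
Dose 2 (325 mg at t=4 h): 325·exp(−0.09902·3) = 241.474 mg/L
C(7) = 202.500 + 241.474 = 443.974 mg/L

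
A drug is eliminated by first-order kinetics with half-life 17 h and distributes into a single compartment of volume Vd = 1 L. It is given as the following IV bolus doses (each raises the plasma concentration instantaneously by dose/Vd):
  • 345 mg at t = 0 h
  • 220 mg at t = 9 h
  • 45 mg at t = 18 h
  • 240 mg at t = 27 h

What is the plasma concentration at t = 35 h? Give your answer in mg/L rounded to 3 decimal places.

k = ln 2 / 17 = 0.04077 per h
Dose 1 (345 mg at t=0 h): 345·exp(−0.04077·35) = 82.804 mg/L
Dose 2 (220 mg at t=9 h): 220·exp(−0.04077·26) = 76.212 mg/L
Dose 3 (45 mg at t=18 h): 45·exp(−0.04077·17) = 22.500 mg/L
Dose 4 (240 mg at t=27 h): 240·exp(−0.04077·8) = 173.201 mg/L
C(35) = 82.804 + 76.212 + 22.500 + 173.201 = 354.717 mg/L

354.717 mg/L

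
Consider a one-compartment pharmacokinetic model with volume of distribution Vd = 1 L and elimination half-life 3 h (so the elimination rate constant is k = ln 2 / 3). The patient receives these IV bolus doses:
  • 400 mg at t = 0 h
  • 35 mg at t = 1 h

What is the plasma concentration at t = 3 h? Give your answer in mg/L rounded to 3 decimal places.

222.049 mg/L

k = ln 2 / 3 = 0.23105 per h
Dose 1 (400 mg at t=0 h): 400·exp(−0.23105·3) = 200.000 mg/L
Dose 2 (35 mg at t=1 h): 35·exp(−0.23105·2) = 22.049 mg/L
C(3) = 200.000 + 22.049 = 222.049 mg/L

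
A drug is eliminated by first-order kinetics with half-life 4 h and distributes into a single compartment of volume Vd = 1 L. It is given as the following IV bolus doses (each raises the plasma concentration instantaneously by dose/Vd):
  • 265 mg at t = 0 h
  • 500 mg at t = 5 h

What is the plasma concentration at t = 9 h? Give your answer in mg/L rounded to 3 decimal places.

k = ln 2 / 4 = 0.17329 per h
Dose 1 (265 mg at t=0 h): 265·exp(−0.17329·9) = 55.709 mg/L
Dose 2 (500 mg at t=5 h): 500·exp(−0.17329·4) = 250.000 mg/L
C(9) = 55.709 + 250.000 = 305.709 mg/L

305.709 mg/L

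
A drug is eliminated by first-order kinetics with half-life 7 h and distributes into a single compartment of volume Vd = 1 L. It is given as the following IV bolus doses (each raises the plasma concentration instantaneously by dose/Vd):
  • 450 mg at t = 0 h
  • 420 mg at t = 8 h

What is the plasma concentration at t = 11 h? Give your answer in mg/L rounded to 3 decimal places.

k = ln 2 / 7 = 0.09902 per h
Dose 1 (450 mg at t=0 h): 450·exp(−0.09902·11) = 151.414 mg/L
Dose 2 (420 mg at t=8 h): 420·exp(−0.09902·3) = 312.059 mg/L
C(11) = 151.414 + 312.059 = 463.473 mg/L

463.473 mg/L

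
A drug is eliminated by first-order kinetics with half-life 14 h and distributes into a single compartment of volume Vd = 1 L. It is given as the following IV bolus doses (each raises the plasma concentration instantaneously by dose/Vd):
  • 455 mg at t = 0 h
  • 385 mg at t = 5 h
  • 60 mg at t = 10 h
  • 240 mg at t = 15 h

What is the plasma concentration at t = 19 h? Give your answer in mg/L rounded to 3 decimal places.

k = ln 2 / 14 = 0.04951 per h
Dose 1 (455 mg at t=0 h): 455·exp(−0.04951·19) = 177.611 mg/L
Dose 2 (385 mg at t=5 h): 385·exp(−0.04951·14) = 192.500 mg/L
Dose 3 (60 mg at t=10 h): 60·exp(−0.04951·9) = 38.427 mg/L
Dose 4 (240 mg at t=15 h): 240·exp(−0.04951·4) = 196.880 mg/L
C(19) = 177.611 + 192.500 + 38.427 + 196.880 = 605.418 mg/L

605.418 mg/L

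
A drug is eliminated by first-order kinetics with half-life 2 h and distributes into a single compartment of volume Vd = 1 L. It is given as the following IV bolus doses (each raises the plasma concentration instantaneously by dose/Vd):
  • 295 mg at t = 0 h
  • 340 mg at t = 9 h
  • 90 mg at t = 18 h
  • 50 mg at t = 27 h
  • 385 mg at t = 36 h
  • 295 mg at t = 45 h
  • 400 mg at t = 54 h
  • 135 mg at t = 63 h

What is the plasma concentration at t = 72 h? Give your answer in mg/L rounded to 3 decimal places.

k = ln 2 / 2 = 0.34657 per h
Dose 1 (295 mg at t=0 h): 295·exp(−0.34657·72) = 0.000 mg/L
Dose 2 (340 mg at t=9 h): 340·exp(−0.34657·63) = 0.000 mg/L
Dose 3 (90 mg at t=18 h): 90·exp(−0.34657·54) = 0.000 mg/L
Dose 4 (50 mg at t=27 h): 50·exp(−0.34657·45) = 0.000 mg/L
Dose 5 (385 mg at t=36 h): 385·exp(−0.34657·36) = 0.001 mg/L
Dose 6 (295 mg at t=45 h): 295·exp(−0.34657·27) = 0.025 mg/L
Dose 7 (400 mg at t=54 h): 400·exp(−0.34657·18) = 0.781 mg/L
Dose 8 (135 mg at t=63 h): 135·exp(−0.34657·9) = 5.966 mg/L
C(72) = 0.000 + 0.000 + 0.000 + 0.000 + 0.001 + 0.025 + 0.781 + 5.966 = 6.774 mg/L

6.774 mg/L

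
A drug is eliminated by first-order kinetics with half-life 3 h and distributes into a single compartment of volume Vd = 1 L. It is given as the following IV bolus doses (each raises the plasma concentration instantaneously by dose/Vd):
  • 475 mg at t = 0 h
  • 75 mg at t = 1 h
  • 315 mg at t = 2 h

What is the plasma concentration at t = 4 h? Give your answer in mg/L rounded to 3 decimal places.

424.441 mg/L

k = ln 2 / 3 = 0.23105 per h
Dose 1 (475 mg at t=0 h): 475·exp(−0.23105·4) = 188.504 mg/L
Dose 2 (75 mg at t=1 h): 75·exp(−0.23105·3) = 37.500 mg/L
Dose 3 (315 mg at t=2 h): 315·exp(−0.23105·2) = 198.438 mg/L
C(4) = 188.504 + 37.500 + 198.438 = 424.441 mg/L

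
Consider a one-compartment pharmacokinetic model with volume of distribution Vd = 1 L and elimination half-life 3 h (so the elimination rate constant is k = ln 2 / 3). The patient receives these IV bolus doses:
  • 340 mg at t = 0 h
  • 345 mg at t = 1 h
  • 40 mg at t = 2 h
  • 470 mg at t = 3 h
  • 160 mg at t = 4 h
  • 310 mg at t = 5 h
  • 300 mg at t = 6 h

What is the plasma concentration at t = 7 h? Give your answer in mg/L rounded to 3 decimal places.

k = ln 2 / 3 = 0.23105 per h
Dose 1 (340 mg at t=0 h): 340·exp(−0.23105·7) = 67.465 mg/L
Dose 2 (345 mg at t=1 h): 345·exp(−0.23105·6) = 86.250 mg/L
Dose 3 (40 mg at t=2 h): 40·exp(−0.23105·5) = 12.599 mg/L
Dose 4 (470 mg at t=3 h): 470·exp(−0.23105·4) = 186.520 mg/L
Dose 5 (160 mg at t=4 h): 160·exp(−0.23105·3) = 80.000 mg/L
Dose 6 (310 mg at t=5 h): 310·exp(−0.23105·2) = 195.288 mg/L
Dose 7 (300 mg at t=6 h): 300·exp(−0.23105·1) = 238.110 mg/L
C(7) = 67.465 + 86.250 + 12.599 + 186.520 + 80.000 + 195.288 + 238.110 = 866.231 mg/L

866.231 mg/L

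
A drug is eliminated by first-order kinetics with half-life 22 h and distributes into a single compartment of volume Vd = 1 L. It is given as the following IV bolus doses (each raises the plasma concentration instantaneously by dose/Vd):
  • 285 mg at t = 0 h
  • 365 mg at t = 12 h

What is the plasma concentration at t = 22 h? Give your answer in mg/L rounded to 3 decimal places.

408.855 mg/L

k = ln 2 / 22 = 0.03151 per h
Dose 1 (285 mg at t=0 h): 285·exp(−0.03151·22) = 142.500 mg/L
Dose 2 (365 mg at t=12 h): 365·exp(−0.03151·10) = 266.355 mg/L
C(22) = 142.500 + 266.355 = 408.855 mg/L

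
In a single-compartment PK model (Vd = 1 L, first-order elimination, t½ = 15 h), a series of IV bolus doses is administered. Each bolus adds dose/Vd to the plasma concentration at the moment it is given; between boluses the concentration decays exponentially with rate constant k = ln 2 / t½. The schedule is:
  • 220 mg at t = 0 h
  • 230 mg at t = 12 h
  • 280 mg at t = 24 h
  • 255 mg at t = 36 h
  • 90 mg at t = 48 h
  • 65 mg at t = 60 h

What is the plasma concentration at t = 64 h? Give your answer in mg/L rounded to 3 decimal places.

243.252 mg/L

k = ln 2 / 15 = 0.04621 per h
Dose 1 (220 mg at t=0 h): 220·exp(−0.04621·64) = 11.430 mg/L
Dose 2 (230 mg at t=12 h): 230·exp(−0.04621·52) = 20.804 mg/L
Dose 3 (280 mg at t=24 h): 280·exp(−0.04621·40) = 44.097 mg/L
Dose 4 (255 mg at t=36 h): 255·exp(−0.04621·28) = 69.923 mg/L
Dose 5 (90 mg at t=48 h): 90·exp(−0.04621·16) = 42.968 mg/L
Dose 6 (65 mg at t=60 h): 65·exp(−0.04621·4) = 54.030 mg/L
C(64) = 11.430 + 20.804 + 44.097 + 69.923 + 42.968 + 54.030 = 243.252 mg/L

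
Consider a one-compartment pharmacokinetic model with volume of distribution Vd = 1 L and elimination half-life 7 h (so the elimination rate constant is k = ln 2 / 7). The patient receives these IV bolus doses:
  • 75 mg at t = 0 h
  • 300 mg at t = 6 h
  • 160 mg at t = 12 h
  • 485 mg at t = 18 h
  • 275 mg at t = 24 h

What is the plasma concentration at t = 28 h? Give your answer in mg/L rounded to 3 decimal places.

436.704 mg/L

k = ln 2 / 7 = 0.09902 per h
Dose 1 (75 mg at t=0 h): 75·exp(−0.09902·28) = 4.688 mg/L
Dose 2 (300 mg at t=6 h): 300·exp(−0.09902·22) = 33.965 mg/L
Dose 3 (160 mg at t=12 h): 160·exp(−0.09902·16) = 32.813 mg/L
Dose 4 (485 mg at t=18 h): 485·exp(−0.09902·10) = 180.177 mg/L
Dose 5 (275 mg at t=24 h): 275·exp(−0.09902·4) = 185.061 mg/L
C(28) = 4.688 + 33.965 + 32.813 + 180.177 + 185.061 = 436.704 mg/L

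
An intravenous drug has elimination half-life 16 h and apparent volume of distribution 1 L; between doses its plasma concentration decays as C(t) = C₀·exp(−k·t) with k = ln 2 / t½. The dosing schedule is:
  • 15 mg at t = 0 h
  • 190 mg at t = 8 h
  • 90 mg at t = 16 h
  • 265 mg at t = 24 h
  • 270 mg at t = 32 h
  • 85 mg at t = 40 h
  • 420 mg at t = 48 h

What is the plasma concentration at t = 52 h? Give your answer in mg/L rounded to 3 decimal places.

644.764 mg/L

k = ln 2 / 16 = 0.04332 per h
Dose 1 (15 mg at t=0 h): 15·exp(−0.04332·52) = 1.577 mg/L
Dose 2 (190 mg at t=8 h): 190·exp(−0.04332·44) = 28.244 mg/L
Dose 3 (90 mg at t=16 h): 90·exp(−0.04332·36) = 18.920 mg/L
Dose 4 (265 mg at t=24 h): 265·exp(−0.04332·28) = 78.785 mg/L
Dose 5 (270 mg at t=32 h): 270·exp(−0.04332·20) = 113.521 mg/L
Dose 6 (85 mg at t=40 h): 85·exp(−0.04332·12) = 50.541 mg/L
Dose 7 (420 mg at t=48 h): 420·exp(−0.04332·4) = 353.176 mg/L
C(52) = 1.577 + 28.244 + 18.920 + 78.785 + 113.521 + 50.541 + 353.176 = 644.764 mg/L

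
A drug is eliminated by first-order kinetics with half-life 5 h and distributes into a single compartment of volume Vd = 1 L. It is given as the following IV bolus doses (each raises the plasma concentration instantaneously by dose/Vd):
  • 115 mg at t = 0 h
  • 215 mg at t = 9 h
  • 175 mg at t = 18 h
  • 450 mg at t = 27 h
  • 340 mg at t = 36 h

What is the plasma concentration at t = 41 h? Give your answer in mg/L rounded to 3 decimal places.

244.767 mg/L

k = ln 2 / 5 = 0.13863 per h
Dose 1 (115 mg at t=0 h): 115·exp(−0.13863·41) = 0.391 mg/L
Dose 2 (215 mg at t=9 h): 215·exp(−0.13863·32) = 2.546 mg/L
Dose 3 (175 mg at t=18 h): 175·exp(−0.13863·23) = 7.216 mg/L
Dose 4 (450 mg at t=27 h): 450·exp(−0.13863·14) = 64.614 mg/L
Dose 5 (340 mg at t=36 h): 340·exp(−0.13863·5) = 170.000 mg/L
C(41) = 0.391 + 2.546 + 7.216 + 64.614 + 170.000 = 244.767 mg/L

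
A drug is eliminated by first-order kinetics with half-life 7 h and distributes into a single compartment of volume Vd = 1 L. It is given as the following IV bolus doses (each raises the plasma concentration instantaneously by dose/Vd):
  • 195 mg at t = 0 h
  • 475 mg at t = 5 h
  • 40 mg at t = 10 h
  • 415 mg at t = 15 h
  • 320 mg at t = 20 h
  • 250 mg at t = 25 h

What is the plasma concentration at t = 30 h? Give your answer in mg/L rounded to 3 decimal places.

420.700 mg/L

k = ln 2 / 7 = 0.09902 per h
Dose 1 (195 mg at t=0 h): 195·exp(−0.09902·30) = 9.998 mg/L
Dose 2 (475 mg at t=5 h): 475·exp(−0.09902·25) = 39.956 mg/L
Dose 3 (40 mg at t=10 h): 40·exp(−0.09902·20) = 5.520 mg/L
Dose 4 (415 mg at t=15 h): 415·exp(−0.09902·15) = 93.969 mg/L
Dose 5 (320 mg at t=20 h): 320·exp(−0.09902·10) = 118.880 mg/L
Dose 6 (250 mg at t=25 h): 250·exp(−0.09902·5) = 152.377 mg/L
C(30) = 9.998 + 39.956 + 5.520 + 93.969 + 118.880 + 152.377 = 420.700 mg/L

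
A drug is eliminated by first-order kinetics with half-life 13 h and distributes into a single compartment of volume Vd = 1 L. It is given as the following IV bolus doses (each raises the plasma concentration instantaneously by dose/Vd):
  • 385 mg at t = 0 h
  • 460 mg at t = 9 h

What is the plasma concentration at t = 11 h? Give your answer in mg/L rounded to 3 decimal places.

k = ln 2 / 13 = 0.05332 per h
Dose 1 (385 mg at t=0 h): 385·exp(−0.05332·11) = 214.162 mg/L
Dose 2 (460 mg at t=9 h): 460·exp(−0.05332·2) = 413.471 mg/L
C(11) = 214.162 + 413.471 = 627.634 mg/L

627.634 mg/L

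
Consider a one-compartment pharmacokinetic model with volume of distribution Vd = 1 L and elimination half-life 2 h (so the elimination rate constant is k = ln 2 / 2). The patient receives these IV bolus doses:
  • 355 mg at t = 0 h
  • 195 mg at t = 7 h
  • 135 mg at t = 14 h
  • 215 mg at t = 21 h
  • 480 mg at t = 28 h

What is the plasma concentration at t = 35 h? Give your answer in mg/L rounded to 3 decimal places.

k = ln 2 / 2 = 0.34657 per h
Dose 1 (355 mg at t=0 h): 355·exp(−0.34657·35) = 0.002 mg/L
Dose 2 (195 mg at t=7 h): 195·exp(−0.34657·28) = 0.012 mg/L
Dose 3 (135 mg at t=14 h): 135·exp(−0.34657·21) = 0.093 mg/L
Dose 4 (215 mg at t=21 h): 215·exp(−0.34657·14) = 1.680 mg/L
Dose 5 (480 mg at t=28 h): 480·exp(−0.34657·7) = 42.426 mg/L
C(35) = 0.002 + 0.012 + 0.093 + 1.680 + 42.426 = 44.213 mg/L

44.213 mg/L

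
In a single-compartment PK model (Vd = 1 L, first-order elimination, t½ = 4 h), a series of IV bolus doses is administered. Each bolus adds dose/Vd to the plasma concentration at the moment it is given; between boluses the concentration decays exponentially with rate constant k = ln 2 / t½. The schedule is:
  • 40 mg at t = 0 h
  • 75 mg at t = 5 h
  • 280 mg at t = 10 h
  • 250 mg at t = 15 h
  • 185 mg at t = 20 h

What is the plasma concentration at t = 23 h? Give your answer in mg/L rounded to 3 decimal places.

205.991 mg/L

k = ln 2 / 4 = 0.17329 per h
Dose 1 (40 mg at t=0 h): 40·exp(−0.17329·23) = 0.743 mg/L
Dose 2 (75 mg at t=5 h): 75·exp(−0.17329·18) = 3.315 mg/L
Dose 3 (280 mg at t=10 h): 280·exp(−0.17329·13) = 29.431 mg/L
Dose 4 (250 mg at t=15 h): 250·exp(−0.17329·8) = 62.500 mg/L
Dose 5 (185 mg at t=20 h): 185·exp(−0.17329·3) = 110.002 mg/L
C(23) = 0.743 + 3.315 + 29.431 + 62.500 + 110.002 = 205.991 mg/L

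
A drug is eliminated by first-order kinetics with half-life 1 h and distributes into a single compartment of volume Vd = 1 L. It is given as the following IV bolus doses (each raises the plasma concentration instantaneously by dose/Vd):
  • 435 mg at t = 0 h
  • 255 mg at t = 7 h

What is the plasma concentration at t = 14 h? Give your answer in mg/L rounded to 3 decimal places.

2.019 mg/L

k = ln 2 / 1 = 0.69315 per h
Dose 1 (435 mg at t=0 h): 435·exp(−0.69315·14) = 0.027 mg/L
Dose 2 (255 mg at t=7 h): 255·exp(−0.69315·7) = 1.992 mg/L
C(14) = 0.027 + 1.992 = 2.019 mg/L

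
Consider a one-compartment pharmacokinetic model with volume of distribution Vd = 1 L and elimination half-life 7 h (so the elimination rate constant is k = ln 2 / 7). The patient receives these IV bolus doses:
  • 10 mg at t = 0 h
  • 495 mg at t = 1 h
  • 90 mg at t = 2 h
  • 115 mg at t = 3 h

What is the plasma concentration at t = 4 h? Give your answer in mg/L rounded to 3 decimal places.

552.501 mg/L

k = ln 2 / 7 = 0.09902 per h
Dose 1 (10 mg at t=0 h): 10·exp(−0.09902·4) = 6.730 mg/L
Dose 2 (495 mg at t=1 h): 495·exp(−0.09902·3) = 367.784 mg/L
Dose 3 (90 mg at t=2 h): 90·exp(−0.09902·2) = 73.830 mg/L
Dose 4 (115 mg at t=3 h): 115·exp(−0.09902·1) = 104.158 mg/L
C(4) = 6.730 + 367.784 + 73.830 + 104.158 = 552.501 mg/L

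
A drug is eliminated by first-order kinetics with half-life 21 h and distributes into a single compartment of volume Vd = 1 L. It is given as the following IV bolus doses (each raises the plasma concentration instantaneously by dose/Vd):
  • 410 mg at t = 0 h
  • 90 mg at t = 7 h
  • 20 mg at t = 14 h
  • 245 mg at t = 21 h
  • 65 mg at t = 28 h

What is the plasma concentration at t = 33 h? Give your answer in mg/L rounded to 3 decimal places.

406.775 mg/L

k = ln 2 / 21 = 0.03301 per h
Dose 1 (410 mg at t=0 h): 410·exp(−0.03301·33) = 137.955 mg/L
Dose 2 (90 mg at t=7 h): 90·exp(−0.03301·26) = 38.154 mg/L
Dose 3 (20 mg at t=14 h): 20·exp(−0.03301·19) = 10.682 mg/L
Dose 4 (245 mg at t=21 h): 245·exp(−0.03301·12) = 164.873 mg/L
Dose 5 (65 mg at t=28 h): 65·exp(−0.03301·5) = 55.111 mg/L
C(33) = 137.955 + 38.154 + 10.682 + 164.873 + 55.111 = 406.775 mg/L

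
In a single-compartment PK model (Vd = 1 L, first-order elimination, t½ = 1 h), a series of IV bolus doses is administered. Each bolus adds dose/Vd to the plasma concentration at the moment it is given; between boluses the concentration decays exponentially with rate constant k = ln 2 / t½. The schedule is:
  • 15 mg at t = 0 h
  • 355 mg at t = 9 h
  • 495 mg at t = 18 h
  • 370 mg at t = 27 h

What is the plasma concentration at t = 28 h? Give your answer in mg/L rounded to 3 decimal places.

185.484 mg/L

k = ln 2 / 1 = 0.69315 per h
Dose 1 (15 mg at t=0 h): 15·exp(−0.69315·28) = 0.000 mg/L
Dose 2 (355 mg at t=9 h): 355·exp(−0.69315·19) = 0.001 mg/L
Dose 3 (495 mg at t=18 h): 495·exp(−0.69315·10) = 0.483 mg/L
Dose 4 (370 mg at t=27 h): 370·exp(−0.69315·1) = 185.000 mg/L
C(28) = 0.000 + 0.001 + 0.483 + 185.000 = 185.484 mg/L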